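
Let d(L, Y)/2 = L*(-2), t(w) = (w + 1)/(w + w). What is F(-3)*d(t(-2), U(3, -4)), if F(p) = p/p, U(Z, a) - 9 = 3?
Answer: -1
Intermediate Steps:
U(Z, a) = 12 (U(Z, a) = 9 + 3 = 12)
F(p) = 1
t(w) = (1 + w)/(2*w) (t(w) = (1 + w)/((2*w)) = (1 + w)*(1/(2*w)) = (1 + w)/(2*w))
d(L, Y) = -4*L (d(L, Y) = 2*(L*(-2)) = 2*(-2*L) = -4*L)
F(-3)*d(t(-2), U(3, -4)) = 1*(-2*(1 - 2)/(-2)) = 1*(-2*(-1)*(-1)/2) = 1*(-4*¼) = 1*(-1) = -1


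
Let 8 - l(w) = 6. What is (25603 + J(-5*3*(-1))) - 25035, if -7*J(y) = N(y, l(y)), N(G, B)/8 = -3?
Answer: 4000/7 ≈ 571.43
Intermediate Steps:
l(w) = 2 (l(w) = 8 - 1*6 = 8 - 6 = 2)
N(G, B) = -24 (N(G, B) = 8*(-3) = -24)
J(y) = 24/7 (J(y) = -⅐*(-24) = 24/7)
(25603 + J(-5*3*(-1))) - 25035 = (25603 + 24/7) - 25035 = 179245/7 - 25035 = 4000/7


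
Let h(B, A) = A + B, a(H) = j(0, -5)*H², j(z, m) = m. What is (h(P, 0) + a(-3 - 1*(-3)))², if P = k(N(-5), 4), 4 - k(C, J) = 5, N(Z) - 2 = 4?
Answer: 1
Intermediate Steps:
N(Z) = 6 (N(Z) = 2 + 4 = 6)
k(C, J) = -1 (k(C, J) = 4 - 1*5 = 4 - 5 = -1)
P = -1
a(H) = -5*H²
(h(P, 0) + a(-3 - 1*(-3)))² = ((0 - 1) - 5*(-3 - 1*(-3))²)² = (-1 - 5*(-3 + 3)²)² = (-1 - 5*0²)² = (-1 - 5*0)² = (-1 + 0)² = (-1)² = 1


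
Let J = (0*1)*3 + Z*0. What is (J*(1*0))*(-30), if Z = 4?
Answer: 0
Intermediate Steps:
J = 0 (J = (0*1)*3 + 4*0 = 0*3 + 0 = 0 + 0 = 0)
(J*(1*0))*(-30) = (0*(1*0))*(-30) = (0*0)*(-30) = 0*(-30) = 0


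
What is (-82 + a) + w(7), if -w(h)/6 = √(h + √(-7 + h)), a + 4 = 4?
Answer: -82 - 6*√7 ≈ -97.875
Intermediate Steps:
a = 0 (a = -4 + 4 = 0)
w(h) = -6*√(h + √(-7 + h))
(-82 + a) + w(7) = (-82 + 0) - 6*√(7 + √(-7 + 7)) = -82 - 6*√(7 + √0) = -82 - 6*√(7 + 0) = -82 - 6*√7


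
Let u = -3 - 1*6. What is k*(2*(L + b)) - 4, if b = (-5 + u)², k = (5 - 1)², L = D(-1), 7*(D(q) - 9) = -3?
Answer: 45796/7 ≈ 6542.3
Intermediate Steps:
D(q) = 60/7 (D(q) = 9 + (⅐)*(-3) = 9 - 3/7 = 60/7)
L = 60/7 ≈ 8.5714
k = 16 (k = 4² = 16)
u = -9 (u = -3 - 6 = -9)
b = 196 (b = (-5 - 9)² = (-14)² = 196)
k*(2*(L + b)) - 4 = 16*(2*(60/7 + 196)) - 4 = 16*(2*(1432/7)) - 4 = 16*(2864/7) - 4 = 45824/7 - 4 = 45796/7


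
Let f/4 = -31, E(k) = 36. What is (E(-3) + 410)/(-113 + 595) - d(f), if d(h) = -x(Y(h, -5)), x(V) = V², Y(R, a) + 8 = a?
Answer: 40952/241 ≈ 169.93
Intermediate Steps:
Y(R, a) = -8 + a
f = -124 (f = 4*(-31) = -124)
d(h) = -169 (d(h) = -(-8 - 5)² = -1*(-13)² = -1*169 = -169)
(E(-3) + 410)/(-113 + 595) - d(f) = (36 + 410)/(-113 + 595) - 1*(-169) = 446/482 + 169 = 446*(1/482) + 169 = 223/241 + 169 = 40952/241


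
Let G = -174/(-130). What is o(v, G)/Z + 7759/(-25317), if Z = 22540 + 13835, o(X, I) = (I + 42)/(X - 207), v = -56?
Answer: -16580258204/54099264375 ≈ -0.30648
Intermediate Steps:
G = 87/65 (G = -174*(-1/130) = 87/65 ≈ 1.3385)
o(X, I) = (42 + I)/(-207 + X)
Z = 36375
o(v, G)/Z + 7759/(-25317) = ((42 + 87/65)/(-207 - 56))/36375 + 7759/(-25317) = ((2817/65)/(-263))*(1/36375) + 7759*(-1/25317) = -1/263*2817/65*(1/36375) - 7759/25317 = -2817/17095*1/36375 - 7759/25317 = -939/207276875 - 7759/25317 = -16580258204/54099264375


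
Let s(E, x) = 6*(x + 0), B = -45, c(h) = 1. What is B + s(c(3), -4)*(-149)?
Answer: 3531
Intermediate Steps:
s(E, x) = 6*x
B + s(c(3), -4)*(-149) = -45 + (6*(-4))*(-149) = -45 - 24*(-149) = -45 + 3576 = 3531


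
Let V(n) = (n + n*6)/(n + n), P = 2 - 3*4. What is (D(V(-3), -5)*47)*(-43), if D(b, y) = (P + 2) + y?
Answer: 26273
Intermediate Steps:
P = -10 (P = 2 - 12 = -10)
V(n) = 7/2 (V(n) = (n + 6*n)/((2*n)) = (7*n)*(1/(2*n)) = 7/2)
D(b, y) = -8 + y (D(b, y) = (-10 + 2) + y = -8 + y)
(D(V(-3), -5)*47)*(-43) = ((-8 - 5)*47)*(-43) = -13*47*(-43) = -611*(-43) = 26273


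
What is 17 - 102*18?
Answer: -1819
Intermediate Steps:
17 - 102*18 = 17 - 1836 = -1819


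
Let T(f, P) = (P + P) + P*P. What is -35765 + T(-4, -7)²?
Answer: -34540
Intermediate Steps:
T(f, P) = P² + 2*P (T(f, P) = 2*P + P² = P² + 2*P)
-35765 + T(-4, -7)² = -35765 + (-7*(2 - 7))² = -35765 + (-7*(-5))² = -35765 + 35² = -35765 + 1225 = -34540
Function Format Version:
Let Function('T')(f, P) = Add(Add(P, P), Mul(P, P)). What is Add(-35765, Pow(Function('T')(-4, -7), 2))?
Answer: -34540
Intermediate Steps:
Function('T')(f, P) = Add(Pow(P, 2), Mul(2, P)) (Function('T')(f, P) = Add(Mul(2, P), Pow(P, 2)) = Add(Pow(P, 2), Mul(2, P)))
Add(-35765, Pow(Function('T')(-4, -7), 2)) = Add(-35765, Pow(Mul(-7, Add(2, -7)), 2)) = Add(-35765, Pow(Mul(-7, -5), 2)) = Add(-35765, Pow(35, 2)) = Add(-35765, 1225) = -34540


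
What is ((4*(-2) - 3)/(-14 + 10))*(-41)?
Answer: -451/4 ≈ -112.75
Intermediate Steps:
((4*(-2) - 3)/(-14 + 10))*(-41) = ((-8 - 3)/(-4))*(-41) = -11*(-1/4)*(-41) = (11/4)*(-41) = -451/4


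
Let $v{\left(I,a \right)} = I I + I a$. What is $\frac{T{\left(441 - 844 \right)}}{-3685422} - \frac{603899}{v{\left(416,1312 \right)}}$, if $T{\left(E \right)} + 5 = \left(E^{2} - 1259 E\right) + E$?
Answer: $- \frac{34702611499}{33964849152} \approx -1.0217$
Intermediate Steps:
$v{\left(I,a \right)} = I^{2} + I a$
$T{\left(E \right)} = -5 + E^{2} - 1258 E$ ($T{\left(E \right)} = -5 + \left(\left(E^{2} - 1259 E\right) + E\right) = -5 + \left(E^{2} - 1258 E\right) = -5 + E^{2} - 1258 E$)
$\frac{T{\left(441 - 844 \right)}}{-3685422} - \frac{603899}{v{\left(416,1312 \right)}} = \frac{-5 + \left(441 - 844\right)^{2} - 1258 \left(441 - 844\right)}{-3685422} - \frac{603899}{416 \left(416 + 1312\right)} = \left(-5 + \left(-403\right)^{2} - -506974\right) \left(- \frac{1}{3685422}\right) - \frac{603899}{416 \cdot 1728} = \left(-5 + 162409 + 506974\right) \left(- \frac{1}{3685422}\right) - \frac{603899}{718848} = 669378 \left(- \frac{1}{3685422}\right) - \frac{603899}{718848} = - \frac{111563}{614237} - \frac{603899}{718848} = - \frac{34702611499}{33964849152}$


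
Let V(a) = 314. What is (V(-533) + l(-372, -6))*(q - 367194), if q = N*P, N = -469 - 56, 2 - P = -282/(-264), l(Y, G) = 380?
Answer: -5613787167/22 ≈ -2.5517e+8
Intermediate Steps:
P = 41/44 (P = 2 - (-282)/(-264) = 2 - (-282)*(-1)/264 = 2 - 1*47/44 = 2 - 47/44 = 41/44 ≈ 0.93182)
N = -525
q = -21525/44 (q = -525*41/44 = -21525/44 ≈ -489.20)
(V(-533) + l(-372, -6))*(q - 367194) = (314 + 380)*(-21525/44 - 367194) = 694*(-16178061/44) = -5613787167/22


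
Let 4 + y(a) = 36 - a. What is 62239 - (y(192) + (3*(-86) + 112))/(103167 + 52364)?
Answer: 9680094215/155531 ≈ 62239.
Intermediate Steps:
y(a) = 32 - a (y(a) = -4 + (36 - a) = 32 - a)
62239 - (y(192) + (3*(-86) + 112))/(103167 + 52364) = 62239 - ((32 - 1*192) + (3*(-86) + 112))/(103167 + 52364) = 62239 - ((32 - 192) + (-258 + 112))/155531 = 62239 - (-160 - 146)/155531 = 62239 - (-306)/155531 = 62239 - 1*(-306/155531) = 62239 + 306/155531 = 9680094215/155531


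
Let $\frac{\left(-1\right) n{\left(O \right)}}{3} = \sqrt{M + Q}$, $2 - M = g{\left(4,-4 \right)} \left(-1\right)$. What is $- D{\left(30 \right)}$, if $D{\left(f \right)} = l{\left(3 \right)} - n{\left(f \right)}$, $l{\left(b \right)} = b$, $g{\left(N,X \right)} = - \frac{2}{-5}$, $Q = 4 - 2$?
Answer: $-3 - \frac{3 \sqrt{110}}{5} \approx -9.2928$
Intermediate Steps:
$Q = 2$
$g{\left(N,X \right)} = \frac{2}{5}$ ($g{\left(N,X \right)} = \left(-2\right) \left(- \frac{1}{5}\right) = \frac{2}{5}$)
$M = \frac{12}{5}$ ($M = 2 - \frac{2}{5} \left(-1\right) = 2 - - \frac{2}{5} = 2 + \frac{2}{5} = \frac{12}{5} \approx 2.4$)
$n{\left(O \right)} = - \frac{3 \sqrt{110}}{5}$ ($n{\left(O \right)} = - 3 \sqrt{\frac{12}{5} + 2} = - 3 \sqrt{\frac{22}{5}} = - 3 \frac{\sqrt{110}}{5} = - \frac{3 \sqrt{110}}{5}$)
$D{\left(f \right)} = 3 + \frac{3 \sqrt{110}}{5}$ ($D{\left(f \right)} = 3 - - \frac{3 \sqrt{110}}{5} = 3 + \frac{3 \sqrt{110}}{5}$)
$- D{\left(30 \right)} = - (3 + \frac{3 \sqrt{110}}{5}) = -3 - \frac{3 \sqrt{110}}{5}$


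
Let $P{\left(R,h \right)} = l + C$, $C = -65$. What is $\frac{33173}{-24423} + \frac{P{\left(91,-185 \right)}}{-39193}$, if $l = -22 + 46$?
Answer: $- \frac{185592578}{136744377} \approx -1.3572$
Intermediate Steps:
$l = 24$
$P{\left(R,h \right)} = -41$ ($P{\left(R,h \right)} = 24 - 65 = -41$)
$\frac{33173}{-24423} + \frac{P{\left(91,-185 \right)}}{-39193} = \frac{33173}{-24423} - \frac{41}{-39193} = 33173 \left(- \frac{1}{24423}\right) - - \frac{41}{39193} = - \frac{4739}{3489} + \frac{41}{39193} = - \frac{185592578}{136744377}$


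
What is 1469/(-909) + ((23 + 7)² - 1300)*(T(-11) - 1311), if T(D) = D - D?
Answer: 476678131/909 ≈ 5.2440e+5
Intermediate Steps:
T(D) = 0
1469/(-909) + ((23 + 7)² - 1300)*(T(-11) - 1311) = 1469/(-909) + ((23 + 7)² - 1300)*(0 - 1311) = 1469*(-1/909) + (30² - 1300)*(-1311) = -1469/909 + (900 - 1300)*(-1311) = -1469/909 - 400*(-1311) = -1469/909 + 524400 = 476678131/909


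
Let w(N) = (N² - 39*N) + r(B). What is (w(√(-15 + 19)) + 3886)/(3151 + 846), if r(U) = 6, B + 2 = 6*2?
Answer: 3818/3997 ≈ 0.95522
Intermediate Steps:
B = 10 (B = -2 + 6*2 = -2 + 12 = 10)
w(N) = 6 + N² - 39*N (w(N) = (N² - 39*N) + 6 = 6 + N² - 39*N)
(w(√(-15 + 19)) + 3886)/(3151 + 846) = ((6 + (√(-15 + 19))² - 39*√(-15 + 19)) + 3886)/(3151 + 846) = ((6 + (√4)² - 39*√4) + 3886)/3997 = ((6 + 2² - 39*2) + 3886)*(1/3997) = ((6 + 4 - 78) + 3886)*(1/3997) = (-68 + 3886)*(1/3997) = 3818*(1/3997) = 3818/3997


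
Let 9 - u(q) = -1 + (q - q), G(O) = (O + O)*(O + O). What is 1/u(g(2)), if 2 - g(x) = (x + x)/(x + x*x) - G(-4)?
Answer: ⅒ ≈ 0.10000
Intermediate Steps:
G(O) = 4*O² (G(O) = (2*O)*(2*O) = 4*O²)
g(x) = 66 - 2*x/(x + x²) (g(x) = 2 - ((x + x)/(x + x*x) - 4*(-4)²) = 2 - ((2*x)/(x + x²) - 4*16) = 2 - (2*x/(x + x²) - 1*64) = 2 - (2*x/(x + x²) - 64) = 2 - (-64 + 2*x/(x + x²)) = 2 + (64 - 2*x/(x + x²)) = 66 - 2*x/(x + x²))
u(q) = 10 (u(q) = 9 - (-1 + (q - q)) = 9 - (-1 + 0) = 9 - 1*(-1) = 9 + 1 = 10)
1/u(g(2)) = 1/10 = ⅒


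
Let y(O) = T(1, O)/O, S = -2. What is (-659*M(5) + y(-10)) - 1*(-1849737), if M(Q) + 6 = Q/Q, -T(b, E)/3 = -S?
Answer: 9265163/5 ≈ 1.8530e+6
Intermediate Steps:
T(b, E) = -6 (T(b, E) = -(-3)*(-2) = -3*2 = -6)
y(O) = -6/O
M(Q) = -5 (M(Q) = -6 + Q/Q = -6 + 1 = -5)
(-659*M(5) + y(-10)) - 1*(-1849737) = (-659*(-5) - 6/(-10)) - 1*(-1849737) = (3295 - 6*(-1/10)) + 1849737 = (3295 + 3/5) + 1849737 = 16478/5 + 1849737 = 9265163/5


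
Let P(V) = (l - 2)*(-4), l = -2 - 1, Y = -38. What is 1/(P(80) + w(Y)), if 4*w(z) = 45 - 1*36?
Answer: 4/89 ≈ 0.044944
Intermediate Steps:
l = -3
w(z) = 9/4 (w(z) = (45 - 1*36)/4 = (45 - 36)/4 = (1/4)*9 = 9/4)
P(V) = 20 (P(V) = (-3 - 2)*(-4) = -5*(-4) = 20)
1/(P(80) + w(Y)) = 1/(20 + 9/4) = 1/(89/4) = 4/89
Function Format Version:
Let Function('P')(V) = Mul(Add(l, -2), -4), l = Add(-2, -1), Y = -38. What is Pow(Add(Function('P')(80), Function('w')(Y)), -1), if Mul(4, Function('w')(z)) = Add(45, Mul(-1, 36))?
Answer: Rational(4, 89) ≈ 0.044944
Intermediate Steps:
l = -3
Function('w')(z) = Rational(9, 4) (Function('w')(z) = Mul(Rational(1, 4), Add(45, Mul(-1, 36))) = Mul(Rational(1, 4), Add(45, -36)) = Mul(Rational(1, 4), 9) = Rational(9, 4))
Function('P')(V) = 20 (Function('P')(V) = Mul(Add(-3, -2), -4) = Mul(-5, -4) = 20)
Pow(Add(Function('P')(80), Function('w')(Y)), -1) = Pow(Add(20, Rational(9, 4)), -1) = Pow(Rational(89, 4), -1) = Rational(4, 89)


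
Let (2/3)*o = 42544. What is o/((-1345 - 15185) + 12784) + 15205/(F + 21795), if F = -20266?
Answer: -20308367/2863817 ≈ -7.0914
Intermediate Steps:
o = 63816 (o = (3/2)*42544 = 63816)
o/((-1345 - 15185) + 12784) + 15205/(F + 21795) = 63816/((-1345 - 15185) + 12784) + 15205/(-20266 + 21795) = 63816/(-16530 + 12784) + 15205/1529 = 63816/(-3746) + 15205*(1/1529) = 63816*(-1/3746) + 15205/1529 = -31908/1873 + 15205/1529 = -20308367/2863817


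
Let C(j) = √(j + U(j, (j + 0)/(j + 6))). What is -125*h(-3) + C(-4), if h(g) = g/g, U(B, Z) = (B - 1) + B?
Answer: -125 + I*√13 ≈ -125.0 + 3.6056*I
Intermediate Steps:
U(B, Z) = -1 + 2*B (U(B, Z) = (-1 + B) + B = -1 + 2*B)
C(j) = √(-1 + 3*j) (C(j) = √(j + (-1 + 2*j)) = √(-1 + 3*j))
h(g) = 1
-125*h(-3) + C(-4) = -125*1 + √(-1 + 3*(-4)) = -125 + √(-1 - 12) = -125 + √(-13) = -125 + I*√13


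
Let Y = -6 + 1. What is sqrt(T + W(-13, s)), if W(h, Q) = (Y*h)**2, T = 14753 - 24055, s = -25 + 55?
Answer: I*sqrt(5077) ≈ 71.253*I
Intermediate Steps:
Y = -5
s = 30
T = -9302
W(h, Q) = 25*h**2 (W(h, Q) = (-5*h)**2 = 25*h**2)
sqrt(T + W(-13, s)) = sqrt(-9302 + 25*(-13)**2) = sqrt(-9302 + 25*169) = sqrt(-9302 + 4225) = sqrt(-5077) = I*sqrt(5077)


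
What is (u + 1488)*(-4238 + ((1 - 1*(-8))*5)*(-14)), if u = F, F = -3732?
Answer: 10923792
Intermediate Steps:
u = -3732
(u + 1488)*(-4238 + ((1 - 1*(-8))*5)*(-14)) = (-3732 + 1488)*(-4238 + ((1 - 1*(-8))*5)*(-14)) = -2244*(-4238 + ((1 + 8)*5)*(-14)) = -2244*(-4238 + (9*5)*(-14)) = -2244*(-4238 + 45*(-14)) = -2244*(-4238 - 630) = -2244*(-4868) = 10923792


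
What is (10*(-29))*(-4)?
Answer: 1160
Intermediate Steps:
(10*(-29))*(-4) = -290*(-4) = 1160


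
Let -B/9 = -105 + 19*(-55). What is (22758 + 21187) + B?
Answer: 54295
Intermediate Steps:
B = 10350 (B = -9*(-105 + 19*(-55)) = -9*(-105 - 1045) = -9*(-1150) = 10350)
(22758 + 21187) + B = (22758 + 21187) + 10350 = 43945 + 10350 = 54295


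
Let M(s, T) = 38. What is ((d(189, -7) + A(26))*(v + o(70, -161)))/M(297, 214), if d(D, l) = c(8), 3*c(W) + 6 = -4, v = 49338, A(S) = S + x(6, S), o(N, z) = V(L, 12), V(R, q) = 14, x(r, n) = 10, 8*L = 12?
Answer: 2418248/57 ≈ 42425.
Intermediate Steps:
L = 3/2 (L = (⅛)*12 = 3/2 ≈ 1.5000)
o(N, z) = 14
A(S) = 10 + S (A(S) = S + 10 = 10 + S)
c(W) = -10/3 (c(W) = -2 + (⅓)*(-4) = -2 - 4/3 = -10/3)
d(D, l) = -10/3
((d(189, -7) + A(26))*(v + o(70, -161)))/M(297, 214) = ((-10/3 + (10 + 26))*(49338 + 14))/38 = ((-10/3 + 36)*49352)*(1/38) = ((98/3)*49352)*(1/38) = (4836496/3)*(1/38) = 2418248/57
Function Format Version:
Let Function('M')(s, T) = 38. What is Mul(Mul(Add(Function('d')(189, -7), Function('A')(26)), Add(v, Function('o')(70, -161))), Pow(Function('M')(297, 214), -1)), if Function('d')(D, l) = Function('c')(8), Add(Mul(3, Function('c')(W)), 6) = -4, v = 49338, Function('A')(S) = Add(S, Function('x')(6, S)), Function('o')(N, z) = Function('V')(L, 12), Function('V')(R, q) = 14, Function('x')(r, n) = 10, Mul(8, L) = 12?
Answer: Rational(2418248, 57) ≈ 42425.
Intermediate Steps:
L = Rational(3, 2) (L = Mul(Rational(1, 8), 12) = Rational(3, 2) ≈ 1.5000)
Function('o')(N, z) = 14
Function('A')(S) = Add(10, S) (Function('A')(S) = Add(S, 10) = Add(10, S))
Function('c')(W) = Rational(-10, 3) (Function('c')(W) = Add(-2, Mul(Rational(1, 3), -4)) = Add(-2, Rational(-4, 3)) = Rational(-10, 3))
Function('d')(D, l) = Rational(-10, 3)
Mul(Mul(Add(Function('d')(189, -7), Function('A')(26)), Add(v, Function('o')(70, -161))), Pow(Function('M')(297, 214), -1)) = Mul(Mul(Add(Rational(-10, 3), Add(10, 26)), Add(49338, 14)), Pow(38, -1)) = Mul(Mul(Add(Rational(-10, 3), 36), 49352), Rational(1, 38)) = Mul(Mul(Rational(98, 3), 49352), Rational(1, 38)) = Mul(Rational(4836496, 3), Rational(1, 38)) = Rational(2418248, 57)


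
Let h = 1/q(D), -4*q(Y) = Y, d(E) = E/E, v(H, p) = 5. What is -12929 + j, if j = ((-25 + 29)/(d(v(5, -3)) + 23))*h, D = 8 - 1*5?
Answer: -116363/9 ≈ -12929.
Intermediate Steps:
d(E) = 1
D = 3 (D = 8 - 5 = 3)
q(Y) = -Y/4
h = -4/3 (h = 1/(-¼*3) = 1/(-¾) = -4/3 ≈ -1.3333)
j = -2/9 (j = ((-25 + 29)/(1 + 23))*(-4/3) = (4/24)*(-4/3) = (4*(1/24))*(-4/3) = (⅙)*(-4/3) = -2/9 ≈ -0.22222)
-12929 + j = -12929 - 2/9 = -116363/9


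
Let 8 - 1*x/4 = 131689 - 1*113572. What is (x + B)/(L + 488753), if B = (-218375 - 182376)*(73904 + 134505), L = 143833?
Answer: -83520187595/632586 ≈ -1.3203e+5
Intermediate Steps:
B = -83520115159 (B = -400751*208409 = -83520115159)
x = -72436 (x = 32 - 4*(131689 - 1*113572) = 32 - 4*(131689 - 113572) = 32 - 4*18117 = 32 - 72468 = -72436)
(x + B)/(L + 488753) = (-72436 - 83520115159)/(143833 + 488753) = -83520187595/632586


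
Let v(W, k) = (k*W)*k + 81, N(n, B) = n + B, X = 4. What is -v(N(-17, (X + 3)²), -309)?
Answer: -3055473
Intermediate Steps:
N(n, B) = B + n
v(W, k) = 81 + W*k² (v(W, k) = (W*k)*k + 81 = W*k² + 81 = 81 + W*k²)
-v(N(-17, (X + 3)²), -309) = -(81 + ((4 + 3)² - 17)*(-309)²) = -(81 + (7² - 17)*95481) = -(81 + (49 - 17)*95481) = -(81 + 32*95481) = -(81 + 3055392) = -1*3055473 = -3055473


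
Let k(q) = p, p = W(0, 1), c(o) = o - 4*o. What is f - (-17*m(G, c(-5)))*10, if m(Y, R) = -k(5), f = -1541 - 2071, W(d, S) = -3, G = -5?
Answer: -3102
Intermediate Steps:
c(o) = -3*o
p = -3
f = -3612
k(q) = -3
m(Y, R) = 3 (m(Y, R) = -1*(-3) = 3)
f - (-17*m(G, c(-5)))*10 = -3612 - (-17*3)*10 = -3612 - (-51)*10 = -3612 - 1*(-510) = -3612 + 510 = -3102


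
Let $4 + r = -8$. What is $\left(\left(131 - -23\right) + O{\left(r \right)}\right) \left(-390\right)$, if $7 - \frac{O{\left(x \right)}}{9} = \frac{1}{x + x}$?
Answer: $- \frac{339105}{4} \approx -84776.0$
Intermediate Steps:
$r = -12$ ($r = -4 - 8 = -12$)
$O{\left(x \right)} = 63 - \frac{9}{2 x}$ ($O{\left(x \right)} = 63 - \frac{9}{x + x} = 63 - \frac{9}{2 x}$)
$\left(\left(131 - -23\right) + O{\left(r \right)}\right) \left(-390\right) = \left(\left(131 - -23\right) + \left(63 - \frac{9}{2 \left(-12\right)}\right)\right) \left(-390\right) = \left(\left(131 + \left(-2 + 25\right)\right) + \left(63 - - \frac{3}{8}\right)\right) \left(-390\right) = \left(\left(131 + 23\right) + \left(63 + \frac{3}{8}\right)\right) \left(-390\right) = \left(154 + \frac{507}{8}\right) \left(-390\right) = \frac{1739}{8} \left(-390\right) = - \frac{339105}{4}$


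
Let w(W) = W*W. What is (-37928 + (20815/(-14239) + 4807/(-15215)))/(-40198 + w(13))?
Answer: 8217349237378/8672138145165 ≈ 0.94756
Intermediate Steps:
w(W) = W²
(-37928 + (20815/(-14239) + 4807/(-15215)))/(-40198 + w(13)) = (-37928 + (20815/(-14239) + 4807/(-15215)))/(-40198 + 13²) = (-37928 + (20815*(-1/14239) + 4807*(-1/15215)))/(-40198 + 169) = (-37928 + (-20815/14239 - 4807/15215))/(-40029) = (-37928 - 385147098/216646385)*(-1/40029) = -8217349237378/216646385*(-1/40029) = 8217349237378/8672138145165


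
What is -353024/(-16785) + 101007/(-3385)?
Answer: -100083251/11363445 ≈ -8.8075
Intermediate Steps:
-353024/(-16785) + 101007/(-3385) = -353024*(-1/16785) + 101007*(-1/3385) = 353024/16785 - 101007/3385 = -100083251/11363445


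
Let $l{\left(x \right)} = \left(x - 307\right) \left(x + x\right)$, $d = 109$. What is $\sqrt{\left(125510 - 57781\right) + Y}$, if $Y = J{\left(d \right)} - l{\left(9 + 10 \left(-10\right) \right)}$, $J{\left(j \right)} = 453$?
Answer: $i \sqrt{4254} \approx 65.223 i$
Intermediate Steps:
$l{\left(x \right)} = 2 x \left(-307 + x\right)$ ($l{\left(x \right)} = \left(-307 + x\right) 2 x = 2 x \left(-307 + x\right)$)
$Y = -71983$ ($Y = 453 - 2 \left(9 + 10 \left(-10\right)\right) \left(-307 + \left(9 + 10 \left(-10\right)\right)\right) = 453 - 2 \left(9 - 100\right) \left(-307 + \left(9 - 100\right)\right) = 453 - 2 \left(-91\right) \left(-307 - 91\right) = 453 - 2 \left(-91\right) \left(-398\right) = 453 - 72436 = -71983$)
$\sqrt{\left(125510 - 57781\right) + Y} = \sqrt{\left(125510 - 57781\right) - 71983} = \sqrt{67729 - 71983} = \sqrt{-4254} = i \sqrt{4254}$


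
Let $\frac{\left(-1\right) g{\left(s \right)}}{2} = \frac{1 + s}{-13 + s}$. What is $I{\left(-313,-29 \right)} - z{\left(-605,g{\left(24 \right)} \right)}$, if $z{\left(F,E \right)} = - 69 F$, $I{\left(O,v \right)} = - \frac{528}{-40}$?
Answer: $- \frac{208659}{5} \approx -41732.0$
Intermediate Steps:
$g{\left(s \right)} = - \frac{2 \left(1 + s\right)}{-13 + s}$ ($g{\left(s \right)} = - 2 \frac{1 + s}{-13 + s} = - \frac{2 \left(1 + s\right)}{-13 + s}$)
$I{\left(O,v \right)} = \frac{66}{5}$ ($I{\left(O,v \right)} = \left(-528\right) \left(- \frac{1}{40}\right) = \frac{66}{5}$)
$I{\left(-313,-29 \right)} - z{\left(-605,g{\left(24 \right)} \right)} = \frac{66}{5} - \left(-69\right) \left(-605\right) = \frac{66}{5} - 41745 = - \frac{208659}{5}$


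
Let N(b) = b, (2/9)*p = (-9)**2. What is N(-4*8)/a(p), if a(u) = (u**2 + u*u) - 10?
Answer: -64/531421 ≈ -0.00012043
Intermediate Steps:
p = 729/2 (p = (9/2)*(-9)**2 = (9/2)*81 = 729/2 ≈ 364.50)
a(u) = -10 + 2*u**2 (a(u) = (u**2 + u**2) - 10 = 2*u**2 - 10 = -10 + 2*u**2)
N(-4*8)/a(p) = (-4*8)/(-10 + 2*(729/2)**2) = -32/(-10 + 2*(531441/4)) = -32/(-10 + 531441/2) = -32/531421/2 = -32*2/531421 = -64/531421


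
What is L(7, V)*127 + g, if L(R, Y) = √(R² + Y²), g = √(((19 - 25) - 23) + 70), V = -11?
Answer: √41 + 127*√170 ≈ 1662.3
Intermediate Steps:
g = √41 (g = √((-6 - 23) + 70) = √(-29 + 70) = √41 ≈ 6.4031)
L(7, V)*127 + g = √(7² + (-11)²)*127 + √41 = √(49 + 121)*127 + √41 = √170*127 + √41 = 127*√170 + √41 = √41 + 127*√170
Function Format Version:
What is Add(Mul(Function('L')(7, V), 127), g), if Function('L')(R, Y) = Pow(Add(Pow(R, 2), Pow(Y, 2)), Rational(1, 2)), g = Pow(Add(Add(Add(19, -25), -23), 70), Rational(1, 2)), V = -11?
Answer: Add(Pow(41, Rational(1, 2)), Mul(127, Pow(170, Rational(1, 2)))) ≈ 1662.3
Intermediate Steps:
g = Pow(41, Rational(1, 2)) (g = Pow(Add(Add(-6, -23), 70), Rational(1, 2)) = Pow(Add(-29, 70), Rational(1, 2)) = Pow(41, Rational(1, 2)) ≈ 6.4031)
Add(Mul(Function('L')(7, V), 127), g) = Add(Mul(Pow(Add(Pow(7, 2), Pow(-11, 2)), Rational(1, 2)), 127), Pow(41, Rational(1, 2))) = Add(Mul(Pow(Add(49, 121), Rational(1, 2)), 127), Pow(41, Rational(1, 2))) = Add(Mul(Pow(170, Rational(1, 2)), 127), Pow(41, Rational(1, 2))) = Add(Mul(127, Pow(170, Rational(1, 2))), Pow(41, Rational(1, 2))) = Add(Pow(41, Rational(1, 2)), Mul(127, Pow(170, Rational(1, 2))))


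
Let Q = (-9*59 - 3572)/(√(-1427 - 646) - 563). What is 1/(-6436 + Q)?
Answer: -683681441/4395223669411 - 4103*I*√2073/13185671008233 ≈ -0.00015555 - 1.4168e-8*I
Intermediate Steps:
Q = -4103/(-563 + I*√2073) (Q = (-531 - 3572)/(√(-2073) - 563) = -4103/(I*√2073 - 563) = -4103/(-563 + I*√2073) ≈ 7.2404 + 0.58554*I)
1/(-6436 + Q) = 1/(-6436 + (2309989/319042 + 4103*I*√2073/319042)) = 1/(-2051044323/319042 + 4103*I*√2073/319042)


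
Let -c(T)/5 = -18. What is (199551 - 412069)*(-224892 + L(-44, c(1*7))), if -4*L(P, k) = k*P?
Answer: 47583205236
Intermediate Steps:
c(T) = 90 (c(T) = -5*(-18) = 90)
L(P, k) = -P*k/4 (L(P, k) = -k*P/4 = -P*k/4)
(199551 - 412069)*(-224892 + L(-44, c(1*7))) = (199551 - 412069)*(-224892 - ¼*(-44)*90) = -212518*(-224892 + 990) = -212518*(-223902) = 47583205236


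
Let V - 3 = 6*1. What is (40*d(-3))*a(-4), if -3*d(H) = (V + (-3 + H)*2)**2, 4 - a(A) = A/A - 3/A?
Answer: -270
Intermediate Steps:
V = 9 (V = 3 + 6*1 = 3 + 6 = 9)
a(A) = 3 + 3/A (a(A) = 4 - (A/A - 3/A) = 4 - (1 - 3/A) = 4 + (-1 + 3/A) = 3 + 3/A)
d(H) = -(3 + 2*H)**2/3 (d(H) = -(9 + (-3 + H)*2)**2/3 = -(9 + (-6 + 2*H))**2/3 = -(3 + 2*H)**2/3)
(40*d(-3))*a(-4) = (40*(-(3 + 2*(-3))**2/3))*(3 + 3/(-4)) = (40*(-(3 - 6)**2/3))*(3 + 3*(-1/4)) = (40*(-1/3*(-3)**2))*(3 - 3/4) = (40*(-1/3*9))*(9/4) = (40*(-3))*(9/4) = -120*9/4 = -270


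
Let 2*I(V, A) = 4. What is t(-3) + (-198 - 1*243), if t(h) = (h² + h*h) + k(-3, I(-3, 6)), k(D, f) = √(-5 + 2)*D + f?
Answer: -421 - 3*I*√3 ≈ -421.0 - 5.1962*I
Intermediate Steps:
I(V, A) = 2 (I(V, A) = (½)*4 = 2)
k(D, f) = f + I*D*√3 (k(D, f) = √(-3)*D + f = (I*√3)*D + f = I*D*√3 + f = f + I*D*√3)
t(h) = 2 + 2*h² - 3*I*√3 (t(h) = (h² + h*h) + (2 + I*(-3)*√3) = (h² + h²) + (2 - 3*I*√3) = 2*h² + (2 - 3*I*√3) = 2 + 2*h² - 3*I*√3)
t(-3) + (-198 - 1*243) = (2 + 2*(-3)² - 3*I*√3) + (-198 - 1*243) = (2 + 2*9 - 3*I*√3) + (-198 - 243) = (2 + 18 - 3*I*√3) - 441 = (20 - 3*I*√3) - 441 = -421 - 3*I*√3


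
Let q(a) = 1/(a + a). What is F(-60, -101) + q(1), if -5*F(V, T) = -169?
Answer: 343/10 ≈ 34.300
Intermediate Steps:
q(a) = 1/(2*a)
F(V, T) = 169/5 (F(V, T) = -⅕*(-169) = 169/5)
F(-60, -101) + q(1) = 169/5 + (½)/1 = 169/5 + (½)*1 = 169/5 + ½ = 343/10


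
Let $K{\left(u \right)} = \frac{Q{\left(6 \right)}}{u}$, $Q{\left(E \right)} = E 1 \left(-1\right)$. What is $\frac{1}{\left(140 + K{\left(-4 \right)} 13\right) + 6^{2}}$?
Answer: $\frac{2}{391} \approx 0.0051151$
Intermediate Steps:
$Q{\left(E \right)} = - E$ ($Q{\left(E \right)} = E \left(-1\right) = - E$)
$K{\left(u \right)} = - \frac{6}{u}$ ($K{\left(u \right)} = \frac{\left(-1\right) 6}{u} = - \frac{6}{u}$)
$\frac{1}{\left(140 + K{\left(-4 \right)} 13\right) + 6^{2}} = \frac{1}{\left(140 + - \frac{6}{-4} \cdot 13\right) + 6^{2}} = \frac{1}{\left(140 + \left(-6\right) \left(- \frac{1}{4}\right) 13\right) + 36} = \frac{1}{\left(140 + \frac{3}{2} \cdot 13\right) + 36} = \frac{1}{\left(140 + \frac{39}{2}\right) + 36} = \frac{1}{\frac{319}{2} + 36} = \frac{1}{\frac{391}{2}} = \frac{2}{391}$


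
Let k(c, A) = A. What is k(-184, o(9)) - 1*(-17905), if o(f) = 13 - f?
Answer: 17909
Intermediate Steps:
k(-184, o(9)) - 1*(-17905) = (13 - 1*9) - 1*(-17905) = (13 - 9) + 17905 = 4 + 17905 = 17909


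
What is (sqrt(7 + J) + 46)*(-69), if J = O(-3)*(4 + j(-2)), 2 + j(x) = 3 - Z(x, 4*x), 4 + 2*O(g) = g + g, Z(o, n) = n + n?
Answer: -3174 - 483*I*sqrt(2) ≈ -3174.0 - 683.07*I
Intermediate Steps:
Z(o, n) = 2*n
O(g) = -2 + g (O(g) = -2 + (g + g)/2 = -2 + (2*g)/2 = -2 + g)
j(x) = 1 - 8*x (j(x) = -2 + (3 - 2*4*x) = -2 + (3 - 8*x) = 1 - 8*x)
J = -105 (J = (-2 - 3)*(4 + (1 - 8*(-2))) = -5*(4 + (1 + 16)) = -5*(4 + 17) = -5*21 = -105)
(sqrt(7 + J) + 46)*(-69) = (sqrt(7 - 105) + 46)*(-69) = (sqrt(-98) + 46)*(-69) = (7*I*sqrt(2) + 46)*(-69) = (46 + 7*I*sqrt(2))*(-69) = -3174 - 483*I*sqrt(2)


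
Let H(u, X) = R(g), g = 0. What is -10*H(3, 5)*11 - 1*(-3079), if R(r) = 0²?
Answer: 3079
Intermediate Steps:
R(r) = 0
H(u, X) = 0
-10*H(3, 5)*11 - 1*(-3079) = -10*0*11 - 1*(-3079) = 0*11 + 3079 = 0 + 3079 = 3079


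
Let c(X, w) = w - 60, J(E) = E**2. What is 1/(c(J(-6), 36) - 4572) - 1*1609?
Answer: -7394965/4596 ≈ -1609.0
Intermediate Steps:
c(X, w) = -60 + w
1/(c(J(-6), 36) - 4572) - 1*1609 = 1/((-60 + 36) - 4572) - 1*1609 = 1/(-24 - 4572) - 1609 = 1/(-4596) - 1609 = -1/4596 - 1609 = -7394965/4596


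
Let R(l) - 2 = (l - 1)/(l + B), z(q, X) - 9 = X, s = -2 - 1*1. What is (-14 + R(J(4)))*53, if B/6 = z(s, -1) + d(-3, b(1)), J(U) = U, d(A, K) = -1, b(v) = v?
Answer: -29097/46 ≈ -632.54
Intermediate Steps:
s = -3 (s = -2 - 1 = -3)
z(q, X) = 9 + X
B = 42 (B = 6*((9 - 1) - 1) = 6*(8 - 1) = 6*7 = 42)
R(l) = 2 + (-1 + l)/(42 + l) (R(l) = 2 + (l - 1)/(l + 42) = 2 + (-1 + l)/(42 + l))
(-14 + R(J(4)))*53 = (-14 + (83 + 3*4)/(42 + 4))*53 = (-14 + (83 + 12)/46)*53 = (-14 + (1/46)*95)*53 = (-14 + 95/46)*53 = -549/46*53 = -29097/46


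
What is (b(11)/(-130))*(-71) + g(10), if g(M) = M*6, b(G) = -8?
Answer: 3616/65 ≈ 55.631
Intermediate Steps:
g(M) = 6*M
(b(11)/(-130))*(-71) + g(10) = -8/(-130)*(-71) + 6*10 = -8*(-1/130)*(-71) + 60 = (4/65)*(-71) + 60 = -284/65 + 60 = 3616/65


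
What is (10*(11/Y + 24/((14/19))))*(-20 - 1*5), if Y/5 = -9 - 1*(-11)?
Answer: -58925/7 ≈ -8417.9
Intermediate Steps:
Y = 10 (Y = 5*(-9 - 1*(-11)) = 5*(-9 + 11) = 5*2 = 10)
(10*(11/Y + 24/((14/19))))*(-20 - 1*5) = (10*(11/10 + 24/((14/19))))*(-20 - 1*5) = (10*(11*(⅒) + 24/((14*(1/19)))))*(-20 - 5) = (10*(11/10 + 24/(14/19)))*(-25) = (10*(11/10 + 24*(19/14)))*(-25) = (10*(11/10 + 228/7))*(-25) = (10*(2357/70))*(-25) = (2357/7)*(-25) = -58925/7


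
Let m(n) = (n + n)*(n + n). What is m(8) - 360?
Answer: -104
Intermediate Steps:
m(n) = 4*n² (m(n) = (2*n)*(2*n) = 4*n²)
m(8) - 360 = 4*8² - 360 = 4*64 - 360 = 256 - 360 = -104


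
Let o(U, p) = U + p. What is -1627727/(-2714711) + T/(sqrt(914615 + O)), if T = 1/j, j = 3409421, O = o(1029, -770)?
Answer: 1627727/2714711 + sqrt(914874)/3119190627954 ≈ 0.59960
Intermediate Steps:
O = 259 (O = 1029 - 770 = 259)
T = 1/3409421 ≈ 2.9330e-7
-1627727/(-2714711) + T/(sqrt(914615 + O)) = -1627727/(-2714711) + 1/(3409421*(sqrt(914615 + 259))) = -1627727*(-1/2714711) + 1/(3409421*(sqrt(914874))) = 1627727/2714711 + (sqrt(914874)/914874)/3409421 = 1627727/2714711 + sqrt(914874)/3119190627954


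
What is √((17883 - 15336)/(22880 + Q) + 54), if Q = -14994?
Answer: 3*√375365714/7886 ≈ 7.3704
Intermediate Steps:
√((17883 - 15336)/(22880 + Q) + 54) = √((17883 - 15336)/(22880 - 14994) + 54) = √(2547/7886 + 54) = √(428391/7886) = 3*√375365714/7886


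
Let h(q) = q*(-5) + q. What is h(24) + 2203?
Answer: 2107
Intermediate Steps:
h(q) = -4*q (h(q) = -5*q + q = -4*q)
h(24) + 2203 = -4*24 + 2203 = -96 + 2203 = 2107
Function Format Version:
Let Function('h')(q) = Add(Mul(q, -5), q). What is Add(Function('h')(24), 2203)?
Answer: 2107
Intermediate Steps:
Function('h')(q) = Mul(-4, q) (Function('h')(q) = Add(Mul(-5, q), q) = Mul(-4, q))
Add(Function('h')(24), 2203) = Add(Mul(-4, 24), 2203) = Add(-96, 2203) = 2107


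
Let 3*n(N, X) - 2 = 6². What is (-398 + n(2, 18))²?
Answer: 1336336/9 ≈ 1.4848e+5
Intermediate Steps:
n(N, X) = 38/3 (n(N, X) = ⅔ + (⅓)*6² = ⅔ + (⅓)*36 = ⅔ + 12 = 38/3)
(-398 + n(2, 18))² = (-398 + 38/3)² = (-1156/3)² = 1336336/9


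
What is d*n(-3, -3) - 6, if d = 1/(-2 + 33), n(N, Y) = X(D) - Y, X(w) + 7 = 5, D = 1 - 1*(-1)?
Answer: -185/31 ≈ -5.9677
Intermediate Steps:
D = 2 (D = 1 + 1 = 2)
X(w) = -2 (X(w) = -7 + 5 = -2)
n(N, Y) = -2 - Y
d = 1/31 ≈ 0.032258
d*n(-3, -3) - 6 = (-2 - 1*(-3))/31 - 6 = (-2 + 3)/31 - 6 = (1/31)*1 - 6 = 1/31 - 6 = -185/31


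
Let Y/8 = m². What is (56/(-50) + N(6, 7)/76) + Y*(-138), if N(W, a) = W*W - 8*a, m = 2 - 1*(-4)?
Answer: -18879057/475 ≈ -39745.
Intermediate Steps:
m = 6 (m = 2 + 4 = 6)
N(W, a) = W² - 8*a
Y = 288 (Y = 8*6² = 8*36 = 288)
(56/(-50) + N(6, 7)/76) + Y*(-138) = (56/(-50) + (6² - 8*7)/76) + 288*(-138) = (56*(-1/50) + (36 - 56)*(1/76)) - 39744 = (-28/25 - 20*1/76) - 39744 = (-28/25 - 5/19) - 39744 = -657/475 - 39744 = -18879057/475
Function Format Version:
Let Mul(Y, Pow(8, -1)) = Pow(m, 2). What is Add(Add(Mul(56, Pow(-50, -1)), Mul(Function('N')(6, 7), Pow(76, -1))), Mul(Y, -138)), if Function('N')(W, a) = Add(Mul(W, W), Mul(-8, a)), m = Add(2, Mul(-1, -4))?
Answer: Rational(-18879057, 475) ≈ -39745.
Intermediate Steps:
m = 6 (m = Add(2, 4) = 6)
Function('N')(W, a) = Add(Pow(W, 2), Mul(-8, a))
Y = 288 (Y = Mul(8, Pow(6, 2)) = Mul(8, 36) = 288)
Add(Add(Mul(56, Pow(-50, -1)), Mul(Function('N')(6, 7), Pow(76, -1))), Mul(Y, -138)) = Add(Add(Mul(56, Pow(-50, -1)), Mul(Add(Pow(6, 2), Mul(-8, 7)), Pow(76, -1))), Mul(288, -138)) = Add(Add(Mul(56, Rational(-1, 50)), Mul(Add(36, -56), Rational(1, 76))), -39744) = Add(Add(Rational(-28, 25), Mul(-20, Rational(1, 76))), -39744) = Add(Add(Rational(-28, 25), Rational(-5, 19)), -39744) = Add(Rational(-657, 475), -39744) = Rational(-18879057, 475)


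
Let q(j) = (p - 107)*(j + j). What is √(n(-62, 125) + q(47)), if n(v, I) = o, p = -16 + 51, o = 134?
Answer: I*√6634 ≈ 81.449*I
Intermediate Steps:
p = 35
n(v, I) = 134
q(j) = -144*j (q(j) = (35 - 107)*(j + j) = -144*j)
√(n(-62, 125) + q(47)) = √(134 - 144*47) = √(134 - 6768) = √(-6634) = I*√6634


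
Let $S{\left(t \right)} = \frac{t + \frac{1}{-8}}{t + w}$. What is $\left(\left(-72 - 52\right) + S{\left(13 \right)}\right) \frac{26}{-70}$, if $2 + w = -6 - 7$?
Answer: $\frac{27131}{560} \approx 48.448$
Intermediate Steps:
$w = -15$ ($w = -2 - 13 = -15$)
$S{\left(t \right)} = \frac{- \frac{1}{8} + t}{-15 + t}$ ($S{\left(t \right)} = \frac{t + \frac{1}{-8}}{t - 15} = \frac{t - \frac{1}{8}}{-15 + t} = \frac{- \frac{1}{8} + t}{-15 + t}$)
$\left(\left(-72 - 52\right) + S{\left(13 \right)}\right) \frac{26}{-70} = \left(\left(-72 - 52\right) + \frac{- \frac{1}{8} + 13}{-15 + 13}\right) \frac{26}{-70} = \left(-124 + \frac{1}{-2} \cdot \frac{103}{8}\right) 26 \left(- \frac{1}{70}\right) = \left(-124 - \frac{103}{16}\right) \left(- \frac{13}{35}\right) = \left(- \frac{2087}{16}\right) \left(- \frac{13}{35}\right) = \frac{27131}{560}$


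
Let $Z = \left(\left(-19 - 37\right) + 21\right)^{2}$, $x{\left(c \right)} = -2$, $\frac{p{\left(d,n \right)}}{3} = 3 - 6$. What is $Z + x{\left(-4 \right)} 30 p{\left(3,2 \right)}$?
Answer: $1765$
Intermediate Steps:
$p{\left(d,n \right)} = -9$ ($p{\left(d,n \right)} = 3 \left(3 - 6\right) = 3 \left(-3\right) = -9$)
$Z = 1225$ ($Z = \left(-56 + 21\right)^{2} = \left(-35\right)^{2} = 1225$)
$Z + x{\left(-4 \right)} 30 p{\left(3,2 \right)} = 1225 + \left(-2\right) 30 \left(-9\right) = 1225 - -540 = 1225 + 540 = 1765$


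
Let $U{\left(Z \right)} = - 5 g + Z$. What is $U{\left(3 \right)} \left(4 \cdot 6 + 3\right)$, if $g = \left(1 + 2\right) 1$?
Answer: $-324$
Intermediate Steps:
$g = 3$ ($g = 3 \cdot 1 = 3$)
$U{\left(Z \right)} = -15 + Z$ ($U{\left(Z \right)} = \left(-5\right) 3 + Z = -15 + Z$)
$U{\left(3 \right)} \left(4 \cdot 6 + 3\right) = \left(-15 + 3\right) \left(4 \cdot 6 + 3\right) = - 12 \left(24 + 3\right) = \left(-12\right) 27 = -324$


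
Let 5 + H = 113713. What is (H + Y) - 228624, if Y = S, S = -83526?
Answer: -198442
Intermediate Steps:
H = 113708 (H = -5 + 113713 = 113708)
Y = -83526
(H + Y) - 228624 = (113708 - 83526) - 228624 = 30182 - 228624 = -198442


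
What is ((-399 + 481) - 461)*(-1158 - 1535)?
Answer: 1020647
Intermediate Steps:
((-399 + 481) - 461)*(-1158 - 1535) = (82 - 461)*(-2693) = -379*(-2693) = 1020647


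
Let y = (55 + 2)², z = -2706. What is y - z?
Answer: 5955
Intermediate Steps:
y = 3249 (y = 57² = 3249)
y - z = 3249 - 1*(-2706) = 3249 + 2706 = 5955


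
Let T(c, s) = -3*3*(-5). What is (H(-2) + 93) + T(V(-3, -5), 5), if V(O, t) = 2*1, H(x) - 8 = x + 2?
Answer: 146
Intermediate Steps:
H(x) = 10 + x (H(x) = 8 + (x + 2) = 8 + (2 + x) = 10 + x)
V(O, t) = 2
T(c, s) = 45 (T(c, s) = -9*(-5) = 45)
(H(-2) + 93) + T(V(-3, -5), 5) = ((10 - 2) + 93) + 45 = (8 + 93) + 45 = 101 + 45 = 146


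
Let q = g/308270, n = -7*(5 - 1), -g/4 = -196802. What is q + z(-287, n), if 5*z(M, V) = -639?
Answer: -19304849/154135 ≈ -125.25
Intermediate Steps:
g = 787208 (g = -4*(-196802) = 787208)
n = -28 (n = -7*4 = -28)
z(M, V) = -639/5 (z(M, V) = (⅕)*(-639) = -639/5)
q = 393604/154135 (q = 787208/308270 = 787208*(1/308270) = 393604/154135 ≈ 2.5536)
q + z(-287, n) = 393604/154135 - 639/5 = -19304849/154135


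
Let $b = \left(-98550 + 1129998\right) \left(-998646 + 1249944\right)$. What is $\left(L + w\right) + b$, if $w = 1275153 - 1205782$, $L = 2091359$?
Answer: $259202980234$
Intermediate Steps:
$w = 69371$
$b = 259200819504$ ($b = 1031448 \cdot 251298 = 259200819504$)
$\left(L + w\right) + b = \left(2091359 + 69371\right) + 259200819504 = 2160730 + 259200819504 = 259202980234$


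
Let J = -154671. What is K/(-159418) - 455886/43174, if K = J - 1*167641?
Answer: -14690234015/1720678183 ≈ -8.5375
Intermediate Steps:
K = -322312 (K = -154671 - 1*167641 = -154671 - 167641 = -322312)
K/(-159418) - 455886/43174 = -322312/(-159418) - 455886/43174 = -322312*(-1/159418) - 455886*1/43174 = 161156/79709 - 227943/21587 = -14690234015/1720678183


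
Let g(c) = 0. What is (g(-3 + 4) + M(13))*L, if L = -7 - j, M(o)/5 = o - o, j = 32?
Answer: 0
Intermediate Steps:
M(o) = 0 (M(o) = 5*(o - o) = 5*0 = 0)
L = -39 (L = -7 - 1*32 = -7 - 32 = -39)
(g(-3 + 4) + M(13))*L = (0 + 0)*(-39) = 0*(-39) = 0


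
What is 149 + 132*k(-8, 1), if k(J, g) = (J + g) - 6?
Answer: -1567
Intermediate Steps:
k(J, g) = -6 + J + g
149 + 132*k(-8, 1) = 149 + 132*(-6 - 8 + 1) = 149 + 132*(-13) = 149 - 1716 = -1567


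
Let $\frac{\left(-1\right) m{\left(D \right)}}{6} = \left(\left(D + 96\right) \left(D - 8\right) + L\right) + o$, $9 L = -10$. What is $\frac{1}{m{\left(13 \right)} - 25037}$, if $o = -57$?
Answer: $- \frac{3}{83875} \approx -3.5768 \cdot 10^{-5}$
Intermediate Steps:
$L = - \frac{10}{9}$ ($L = \frac{1}{9} \left(-10\right) = - \frac{10}{9} \approx -1.1111$)
$m{\left(D \right)} = \frac{1046}{3} - 6 \left(-8 + D\right) \left(96 + D\right)$ ($m{\left(D \right)} = - 6 \left(\left(\left(D + 96\right) \left(D - 8\right) - \frac{10}{9}\right) - 57\right) = - 6 \left(\left(\left(96 + D\right) \left(-8 + D\right) - \frac{10}{9}\right) - 57\right) = - 6 \left(\left(\left(-8 + D\right) \left(96 + D\right) - \frac{10}{9}\right) - 57\right) = - 6 \left(\left(- \frac{10}{9} + \left(-8 + D\right) \left(96 + D\right)\right) - 57\right) = - 6 \left(- \frac{523}{9} + \left(-8 + D\right) \left(96 + D\right)\right) = \frac{1046}{3} - 6 \left(-8 + D\right) \left(96 + D\right)$)
$\frac{1}{m{\left(13 \right)} - 25037} = \frac{1}{\left(\frac{14870}{3} - 6864 - 6 \cdot 13^{2}\right) - 25037} = \frac{1}{\left(\frac{14870}{3} - 6864 - 1014\right) - 25037} = \frac{1}{- \frac{8764}{3} - 25037} = \frac{1}{- \frac{83875}{3}} = - \frac{3}{83875}$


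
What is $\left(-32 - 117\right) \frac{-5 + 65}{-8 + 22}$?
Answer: $- \frac{4470}{7} \approx -638.57$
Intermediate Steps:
$\left(-32 - 117\right) \frac{-5 + 65}{-8 + 22} = - 149 \cdot \frac{60}{14} = - 149 \cdot 60 \cdot \frac{1}{14} = \left(-149\right) \frac{30}{7} = - \frac{4470}{7}$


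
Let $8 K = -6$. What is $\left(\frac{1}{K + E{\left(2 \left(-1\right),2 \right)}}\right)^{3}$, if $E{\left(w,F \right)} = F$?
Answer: $\frac{64}{125} \approx 0.512$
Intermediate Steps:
$K = - \frac{3}{4}$ ($K = \frac{1}{8} \left(-6\right) = - \frac{3}{4} \approx -0.75$)
$\left(\frac{1}{K + E{\left(2 \left(-1\right),2 \right)}}\right)^{3} = \left(\frac{1}{- \frac{3}{4} + 2}\right)^{3} = \left(\frac{1}{\frac{5}{4}}\right)^{3} = \left(\frac{4}{5}\right)^{3} = \frac{64}{125}$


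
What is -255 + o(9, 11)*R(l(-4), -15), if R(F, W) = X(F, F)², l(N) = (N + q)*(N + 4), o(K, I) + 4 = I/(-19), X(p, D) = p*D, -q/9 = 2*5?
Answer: -255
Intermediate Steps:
q = -90 (q = -18*5 = -9*10 = -90)
X(p, D) = D*p
o(K, I) = -4 - I/19 (o(K, I) = -4 + I/(-19) = -4 + I*(-1/19) = -4 - I/19)
l(N) = (-90 + N)*(4 + N) (l(N) = (N - 90)*(N + 4) = (-90 + N)*(4 + N))
R(F, W) = F⁴ (R(F, W) = (F*F)² = (F²)² = F⁴)
-255 + o(9, 11)*R(l(-4), -15) = -255 + (-4 - 1/19*11)*(-360 + (-4)² - 86*(-4))⁴ = -255 + (-4 - 11/19)*(-360 + 16 + 344)⁴ = -255 - 87/19*0⁴ = -255 - 87/19*0 = -255 + 0 = -255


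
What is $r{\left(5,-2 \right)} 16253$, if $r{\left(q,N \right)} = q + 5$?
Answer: $162530$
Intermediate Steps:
$r{\left(q,N \right)} = 5 + q$
$r{\left(5,-2 \right)} 16253 = \left(5 + 5\right) 16253 = 10 \cdot 16253 = 162530$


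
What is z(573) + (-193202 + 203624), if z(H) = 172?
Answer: 10594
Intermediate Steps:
z(573) + (-193202 + 203624) = 172 + (-193202 + 203624) = 172 + 10422 = 10594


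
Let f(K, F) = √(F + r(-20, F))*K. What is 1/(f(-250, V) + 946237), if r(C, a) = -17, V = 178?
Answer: 946237/895354397669 + 250*√161/895354397669 ≈ 1.0604e-6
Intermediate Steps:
f(K, F) = K*√(-17 + F) (f(K, F) = √(F - 17)*K = √(-17 + F)*K = K*√(-17 + F))
1/(f(-250, V) + 946237) = 1/(-250*√(-17 + 178) + 946237) = 1/(-250*√161 + 946237) = 1/(946237 - 250*√161)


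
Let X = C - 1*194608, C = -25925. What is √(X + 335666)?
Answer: √115133 ≈ 339.31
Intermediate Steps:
X = -220533 (X = -25925 - 1*194608 = -25925 - 194608 = -220533)
√(X + 335666) = √(-220533 + 335666) = √115133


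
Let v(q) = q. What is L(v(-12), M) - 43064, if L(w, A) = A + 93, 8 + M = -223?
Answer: -43202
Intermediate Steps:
M = -231 (M = -8 - 223 = -231)
L(w, A) = 93 + A
L(v(-12), M) - 43064 = (93 - 231) - 43064 = -138 - 43064 = -43202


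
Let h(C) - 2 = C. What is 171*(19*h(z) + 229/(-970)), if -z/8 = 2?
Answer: -44160579/970 ≈ -45526.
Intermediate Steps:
z = -16 (z = -8*2 = -16)
h(C) = 2 + C
171*(19*h(z) + 229/(-970)) = 171*(19*(2 - 16) + 229/(-970)) = 171*(19*(-14) + 229*(-1/970)) = 171*(-266 - 229/970) = 171*(-258249/970) = -44160579/970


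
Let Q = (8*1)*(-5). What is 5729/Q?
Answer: -5729/40 ≈ -143.23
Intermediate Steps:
Q = -40 (Q = 8*(-5) = -40)
5729/Q = 5729/(-40) = 5729*(-1/40) = -5729/40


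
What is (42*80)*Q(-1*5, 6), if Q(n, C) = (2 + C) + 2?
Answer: 33600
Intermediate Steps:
Q(n, C) = 4 + C
(42*80)*Q(-1*5, 6) = (42*80)*(4 + 6) = 3360*10 = 33600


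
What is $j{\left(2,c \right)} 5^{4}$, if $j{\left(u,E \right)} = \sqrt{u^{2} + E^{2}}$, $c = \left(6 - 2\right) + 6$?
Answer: $1250 \sqrt{26} \approx 6373.8$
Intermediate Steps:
$c = 10$ ($c = 4 + 6 = 10$)
$j{\left(u,E \right)} = \sqrt{E^{2} + u^{2}}$
$j{\left(2,c \right)} 5^{4} = \sqrt{10^{2} + 2^{2}} \cdot 5^{4} = \sqrt{100 + 4} \cdot 625 = \sqrt{104} \cdot 625 = 2 \sqrt{26} \cdot 625 = 1250 \sqrt{26}$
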